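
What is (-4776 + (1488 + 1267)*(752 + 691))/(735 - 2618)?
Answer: -3970689/1883 ≈ -2108.7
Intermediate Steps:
(-4776 + (1488 + 1267)*(752 + 691))/(735 - 2618) = (-4776 + 2755*1443)/(-1883) = (-4776 + 3975465)*(-1/1883) = 3970689*(-1/1883) = -3970689/1883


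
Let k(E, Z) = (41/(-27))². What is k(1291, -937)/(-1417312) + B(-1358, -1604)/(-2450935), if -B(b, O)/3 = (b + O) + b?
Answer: -2678931405563/506471231743776 ≈ -0.0052894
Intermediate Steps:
k(E, Z) = 1681/729 (k(E, Z) = (41*(-1/27))² = (-41/27)² = 1681/729)
B(b, O) = -6*b - 3*O (B(b, O) = -3*((b + O) + b) = -3*((O + b) + b) = -3*(O + 2*b) = -6*b - 3*O)
k(1291, -937)/(-1417312) + B(-1358, -1604)/(-2450935) = (1681/729)/(-1417312) + (-6*(-1358) - 3*(-1604))/(-2450935) = (1681/729)*(-1/1417312) + (8148 + 4812)*(-1/2450935) = -1681/1033220448 + 12960*(-1/2450935) = -1681/1033220448 - 2592/490187 = -2678931405563/506471231743776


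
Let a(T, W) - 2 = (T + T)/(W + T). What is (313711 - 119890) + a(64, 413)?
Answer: 92453699/477 ≈ 1.9382e+5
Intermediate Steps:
a(T, W) = 2 + 2*T/(T + W) (a(T, W) = 2 + (T + T)/(W + T) = 2 + (2*T)/(T + W) = 2 + 2*T/(T + W))
(313711 - 119890) + a(64, 413) = (313711 - 119890) + 2*(413 + 2*64)/(64 + 413) = 193821 + 2*(413 + 128)/477 = 193821 + 2*(1/477)*541 = 193821 + 1082/477 = 92453699/477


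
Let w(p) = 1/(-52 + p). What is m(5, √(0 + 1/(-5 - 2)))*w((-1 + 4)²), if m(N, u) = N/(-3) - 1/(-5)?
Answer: 22/645 ≈ 0.034109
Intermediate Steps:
m(N, u) = ⅕ - N/3 (m(N, u) = N*(-⅓) - 1*(-⅕) = -N/3 + ⅕ = ⅕ - N/3)
m(5, √(0 + 1/(-5 - 2)))*w((-1 + 4)²) = (⅕ - ⅓*5)/(-52 + (-1 + 4)²) = (⅕ - 5/3)/(-52 + 3²) = -22/(15*(-52 + 9)) = -22/15/(-43) = -22/15*(-1/43) = 22/645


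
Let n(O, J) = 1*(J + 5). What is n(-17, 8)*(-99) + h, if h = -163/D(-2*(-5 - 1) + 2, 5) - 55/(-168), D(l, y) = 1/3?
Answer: -298313/168 ≈ -1775.7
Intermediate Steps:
D(l, y) = 1/3
n(O, J) = 5 + J (n(O, J) = 1*(5 + J) = 5 + J)
h = -82097/168 (h = -163/1/3 - 55/(-168) = -163*3 - 55*(-1/168) = -489 + 55/168 = -82097/168 ≈ -488.67)
n(-17, 8)*(-99) + h = (5 + 8)*(-99) - 82097/168 = 13*(-99) - 82097/168 = -1287 - 82097/168 = -298313/168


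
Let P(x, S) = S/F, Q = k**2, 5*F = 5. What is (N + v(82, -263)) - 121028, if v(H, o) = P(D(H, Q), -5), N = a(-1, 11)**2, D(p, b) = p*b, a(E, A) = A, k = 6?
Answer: -120912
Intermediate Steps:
F = 1 (F = (1/5)*5 = 1)
Q = 36 (Q = 6**2 = 36)
D(p, b) = b*p
N = 121 (N = 11**2 = 121)
P(x, S) = S (P(x, S) = S/1 = S*1 = S)
v(H, o) = -5
(N + v(82, -263)) - 121028 = (121 - 5) - 121028 = 116 - 121028 = -120912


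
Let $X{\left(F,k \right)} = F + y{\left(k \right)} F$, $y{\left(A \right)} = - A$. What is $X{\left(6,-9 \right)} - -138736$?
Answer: $138796$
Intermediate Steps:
$X{\left(F,k \right)} = F - F k$ ($X{\left(F,k \right)} = F + - k F = F - F k$)
$X{\left(6,-9 \right)} - -138736 = 6 \left(1 - -9\right) - -138736 = 6 \left(1 + 9\right) + 138736 = 6 \cdot 10 + 138736 = 60 + 138736 = 138796$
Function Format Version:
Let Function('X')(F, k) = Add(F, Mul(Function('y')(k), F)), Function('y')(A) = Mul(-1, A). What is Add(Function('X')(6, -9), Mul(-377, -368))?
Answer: 138796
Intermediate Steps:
Function('X')(F, k) = Add(F, Mul(-1, F, k)) (Function('X')(F, k) = Add(F, Mul(Mul(-1, k), F)) = Add(F, Mul(-1, F, k)))
Add(Function('X')(6, -9), Mul(-377, -368)) = Add(Mul(6, Add(1, Mul(-1, -9))), Mul(-377, -368)) = Add(Mul(6, Add(1, 9)), 138736) = Add(Mul(6, 10), 138736) = Add(60, 138736) = 138796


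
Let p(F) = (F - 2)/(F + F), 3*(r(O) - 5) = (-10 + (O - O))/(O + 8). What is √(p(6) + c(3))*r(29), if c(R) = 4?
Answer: 545*√39/333 ≈ 10.221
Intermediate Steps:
r(O) = 5 - 10/(3*(8 + O)) (r(O) = 5 + ((-10 + (O - O))/(O + 8))/3 = 5 + ((-10 + 0)/(8 + O))/3 = 5 + (-10/(8 + O))/3 = 5 - 10/(3*(8 + O)))
p(F) = (-2 + F)/(2*F) (p(F) = (-2 + F)/((2*F)) = (-2 + F)*(1/(2*F)) = (-2 + F)/(2*F))
√(p(6) + c(3))*r(29) = √((½)*(-2 + 6)/6 + 4)*(5*(22 + 3*29)/(3*(8 + 29))) = √((½)*(⅙)*4 + 4)*((5/3)*(22 + 87)/37) = √(⅓ + 4)*((5/3)*(1/37)*109) = √(13/3)*(545/111) = (√39/3)*(545/111) = 545*√39/333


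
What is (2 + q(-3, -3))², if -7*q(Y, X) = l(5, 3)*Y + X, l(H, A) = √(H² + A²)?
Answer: 85/7 + 102*√34/49 ≈ 24.281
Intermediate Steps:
l(H, A) = √(A² + H²)
q(Y, X) = -X/7 - Y*√34/7 (q(Y, X) = -(√(3² + 5²)*Y + X)/7 = -(√(9 + 25)*Y + X)/7 = -(√34*Y + X)/7 = -(Y*√34 + X)/7 = -(X + Y*√34)/7 = -X/7 - Y*√34/7)
(2 + q(-3, -3))² = (2 + (-⅐*(-3) - ⅐*(-3)*√34))² = (2 + (3/7 + 3*√34/7))² = (17/7 + 3*√34/7)²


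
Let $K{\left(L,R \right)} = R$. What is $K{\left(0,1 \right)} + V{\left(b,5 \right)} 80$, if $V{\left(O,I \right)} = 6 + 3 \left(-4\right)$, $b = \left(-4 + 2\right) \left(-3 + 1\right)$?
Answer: $-479$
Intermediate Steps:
$b = 4$ ($b = \left(-2\right) \left(-2\right) = 4$)
$V{\left(O,I \right)} = -6$ ($V{\left(O,I \right)} = 6 - 12 = -6$)
$K{\left(0,1 \right)} + V{\left(b,5 \right)} 80 = 1 - 480 = -479$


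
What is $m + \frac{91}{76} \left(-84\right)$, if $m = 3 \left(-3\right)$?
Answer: $- \frac{2082}{19} \approx -109.58$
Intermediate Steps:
$m = -9$
$m + \frac{91}{76} \left(-84\right) = -9 + \frac{91}{76} \left(-84\right) = -9 - \frac{1911}{19} = - \frac{2082}{19}$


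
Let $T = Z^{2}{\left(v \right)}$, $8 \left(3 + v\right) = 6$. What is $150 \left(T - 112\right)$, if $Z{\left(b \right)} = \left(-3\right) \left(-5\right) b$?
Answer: $\frac{1232475}{8} \approx 1.5406 \cdot 10^{5}$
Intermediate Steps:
$v = - \frac{9}{4}$ ($v = -3 + \frac{1}{8} \cdot 6 = -3 + \frac{3}{4} = - \frac{9}{4} \approx -2.25$)
$Z{\left(b \right)} = 15 b$
$T = \frac{18225}{16}$ ($T = \left(15 \left(- \frac{9}{4}\right)\right)^{2} = \left(- \frac{135}{4}\right)^{2} = \frac{18225}{16} \approx 1139.1$)
$150 \left(T - 112\right) = 150 \left(\frac{18225}{16} - 112\right) = 150 \cdot \frac{16433}{16} = \frac{1232475}{8}$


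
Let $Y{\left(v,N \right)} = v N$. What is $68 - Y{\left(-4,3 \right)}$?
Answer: $80$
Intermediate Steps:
$Y{\left(v,N \right)} = N v$
$68 - Y{\left(-4,3 \right)} = 68 - 3 \left(-4\right) = 68 - -12 = 68 + 12 = 80$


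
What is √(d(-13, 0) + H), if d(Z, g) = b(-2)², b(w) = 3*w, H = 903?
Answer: √939 ≈ 30.643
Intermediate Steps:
d(Z, g) = 36 (d(Z, g) = (3*(-2))² = (-6)² = 36)
√(d(-13, 0) + H) = √(36 + 903) = √939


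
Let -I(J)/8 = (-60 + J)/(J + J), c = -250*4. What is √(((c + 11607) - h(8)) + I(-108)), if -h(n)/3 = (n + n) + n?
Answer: √96055/3 ≈ 103.31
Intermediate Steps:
c = -1000
h(n) = -9*n (h(n) = -3*((n + n) + n) = -3*(2*n + n) = -9*n)
I(J) = -4*(-60 + J)/J (I(J) = -8*(-60 + J)/(J + J) = -8*(-60 + J)/(2*J) = -8*(-60 + J)*1/(2*J) = -4*(-60 + J)/J)
√(((c + 11607) - h(8)) + I(-108)) = √(((-1000 + 11607) - (-9)*8) + (-4 + 240/(-108))) = √((10607 - 1*(-72)) + (-4 + 240*(-1/108))) = √((10607 + 72) + (-4 - 20/9)) = √(10679 - 56/9) = √(96055/9) = √96055/3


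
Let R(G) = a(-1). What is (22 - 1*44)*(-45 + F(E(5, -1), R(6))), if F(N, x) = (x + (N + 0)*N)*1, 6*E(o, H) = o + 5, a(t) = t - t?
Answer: 8360/9 ≈ 928.89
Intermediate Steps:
a(t) = 0
E(o, H) = ⅚ + o/6 (E(o, H) = (o + 5)/6 = (5 + o)/6 = ⅚ + o/6)
R(G) = 0
F(N, x) = x + N² (F(N, x) = (x + N*N)*1 = (x + N²)*1 = x + N²)
(22 - 1*44)*(-45 + F(E(5, -1), R(6))) = (22 - 1*44)*(-45 + (0 + (⅚ + (⅙)*5)²)) = (22 - 44)*(-45 + (0 + (⅚ + ⅚)²)) = -22*(-45 + (0 + (5/3)²)) = -22*(-45 + (0 + 25/9)) = -22*(-45 + 25/9) = -22*(-380/9) = 8360/9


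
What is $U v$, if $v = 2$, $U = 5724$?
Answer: $11448$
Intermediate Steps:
$U v = 5724 \cdot 2 = 11448$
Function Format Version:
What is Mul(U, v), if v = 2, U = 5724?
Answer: 11448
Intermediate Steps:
Mul(U, v) = Mul(5724, 2) = 11448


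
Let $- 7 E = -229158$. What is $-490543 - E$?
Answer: $- \frac{3662959}{7} \approx -5.2328 \cdot 10^{5}$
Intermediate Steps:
$E = \frac{229158}{7}$ ($E = \left(- \frac{1}{7}\right) \left(-229158\right) = \frac{229158}{7} \approx 32737.0$)
$-490543 - E = -490543 - \frac{229158}{7} = - \frac{3662959}{7}$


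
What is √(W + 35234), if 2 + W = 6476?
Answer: 2*√10427 ≈ 204.23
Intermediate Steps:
W = 6474 (W = -2 + 6476 = 6474)
√(W + 35234) = √(6474 + 35234) = √41708 = 2*√10427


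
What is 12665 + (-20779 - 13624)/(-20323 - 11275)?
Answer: 400223073/31598 ≈ 12666.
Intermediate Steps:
12665 + (-20779 - 13624)/(-20323 - 11275) = 12665 - 34403/(-31598) = 12665 - 34403*(-1/31598) = 12665 + 34403/31598 = 400223073/31598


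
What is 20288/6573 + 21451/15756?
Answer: 153551717/34521396 ≈ 4.4480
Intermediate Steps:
20288/6573 + 21451/15756 = 153551717/34521396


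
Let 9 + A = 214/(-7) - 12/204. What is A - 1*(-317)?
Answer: 33007/119 ≈ 277.37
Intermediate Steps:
A = -4716/119 (A = -9 + (214/(-7) - 12/204) = -9 + (214*(-⅐) - 12*1/204) = -9 + (-214/7 - 1/17) = -9 - 3645/119 = -4716/119 ≈ -39.630)
A - 1*(-317) = -4716/119 - 1*(-317) = -4716/119 + 317 = 33007/119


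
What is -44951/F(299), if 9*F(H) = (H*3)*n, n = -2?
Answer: 134853/598 ≈ 225.51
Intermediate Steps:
F(H) = -2*H/3 (F(H) = ((H*3)*(-2))/9 = ((3*H)*(-2))/9 = (-6*H)/9 = -2*H/3)
-44951/F(299) = -44951/((-2/3*299)) = -44951/(-598/3) = -44951*(-3/598) = 134853/598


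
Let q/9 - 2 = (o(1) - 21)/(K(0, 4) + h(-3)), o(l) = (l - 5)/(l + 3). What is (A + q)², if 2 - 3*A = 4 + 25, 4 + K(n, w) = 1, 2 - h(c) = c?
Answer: 8100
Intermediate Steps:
h(c) = 2 - c
o(l) = (-5 + l)/(3 + l)
K(n, w) = -3 (K(n, w) = -4 + 1 = -3)
q = -81 (q = 18 + 9*(((-5 + 1)/(3 + 1) - 21)/(-3 + (2 - 1*(-3)))) = 18 + 9*((-4/4 - 21)/(-3 + (2 + 3))) = 18 + 9*(((¼)*(-4) - 21)/(-3 + 5)) = 18 + 9*((-1 - 21)/2) = 18 + 9*(-22*½) = 18 + 9*(-11) = 18 - 99 = -81)
A = -9 (A = ⅔ - (4 + 25)/3 = ⅔ - ⅓*29 = ⅔ - 29/3 = -9)
(A + q)² = (-9 - 81)² = (-90)² = 8100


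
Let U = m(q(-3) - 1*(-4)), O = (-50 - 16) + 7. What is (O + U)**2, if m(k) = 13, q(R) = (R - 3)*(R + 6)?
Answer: 2116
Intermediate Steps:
q(R) = (-3 + R)*(6 + R)
O = -59 (O = -66 + 7 = -59)
U = 13
(O + U)**2 = (-59 + 13)**2 = (-46)**2 = 2116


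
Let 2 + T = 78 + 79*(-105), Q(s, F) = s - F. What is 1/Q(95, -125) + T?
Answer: -1808179/220 ≈ -8219.0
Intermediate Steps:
T = -8219 (T = -2 + (78 + 79*(-105)) = -2 + (78 - 8295) = -2 - 8217 = -8219)
1/Q(95, -125) + T = 1/(95 - 1*(-125)) - 8219 = 1/(95 + 125) - 8219 = 1/220 - 8219 = -1808179/220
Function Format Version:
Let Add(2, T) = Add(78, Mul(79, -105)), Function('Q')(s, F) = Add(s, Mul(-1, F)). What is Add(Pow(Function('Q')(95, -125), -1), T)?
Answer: Rational(-1808179, 220) ≈ -8219.0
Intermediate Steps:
T = -8219 (T = Add(-2, Add(78, Mul(79, -105))) = Add(-2, Add(78, -8295)) = Add(-2, -8217) = -8219)
Add(Pow(Function('Q')(95, -125), -1), T) = Add(Pow(Add(95, Mul(-1, -125)), -1), -8219) = Add(Pow(Add(95, 125), -1), -8219) = Add(Pow(220, -1), -8219) = Add(Rational(1, 220), -8219) = Rational(-1808179, 220)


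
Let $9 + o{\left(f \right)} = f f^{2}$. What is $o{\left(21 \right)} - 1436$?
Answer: $7816$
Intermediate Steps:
$o{\left(f \right)} = -9 + f^{3}$ ($o{\left(f \right)} = -9 + f f^{2} = -9 + f^{3}$)
$o{\left(21 \right)} - 1436 = \left(-9 + 21^{3}\right) - 1436 = \left(-9 + 9261\right) - 1436 = 9252 - 1436 = 7816$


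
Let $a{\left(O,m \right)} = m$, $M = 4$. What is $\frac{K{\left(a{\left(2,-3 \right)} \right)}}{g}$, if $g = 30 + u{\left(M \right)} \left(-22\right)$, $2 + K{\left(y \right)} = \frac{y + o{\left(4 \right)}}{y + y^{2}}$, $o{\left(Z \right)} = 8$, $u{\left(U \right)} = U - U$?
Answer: $- \frac{7}{180} \approx -0.038889$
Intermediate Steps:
$u{\left(U \right)} = 0$
$K{\left(y \right)} = -2 + \frac{8 + y}{y + y^{2}}$ ($K{\left(y \right)} = -2 + \frac{y + 8}{y + y^{2}} = -2 + \frac{8 + y}{y + y^{2}}$)
$g = 30$ ($g = 30 + 0 \left(-22\right) = 30 + 0 = 30$)
$\frac{K{\left(a{\left(2,-3 \right)} \right)}}{g} = \frac{\frac{1}{-3} \frac{1}{1 - 3} \left(8 - -3 - 2 \left(-3\right)^{2}\right)}{30} = - \frac{8 + 3 - 18}{3 \left(-2\right)} \frac{1}{30} = \left(- \frac{1}{3}\right) \left(- \frac{1}{2}\right) \left(8 + 3 - 18\right) \frac{1}{30} = \left(- \frac{1}{3}\right) \left(- \frac{1}{2}\right) \left(-7\right) \frac{1}{30} = \left(- \frac{7}{6}\right) \frac{1}{30} = - \frac{7}{180}$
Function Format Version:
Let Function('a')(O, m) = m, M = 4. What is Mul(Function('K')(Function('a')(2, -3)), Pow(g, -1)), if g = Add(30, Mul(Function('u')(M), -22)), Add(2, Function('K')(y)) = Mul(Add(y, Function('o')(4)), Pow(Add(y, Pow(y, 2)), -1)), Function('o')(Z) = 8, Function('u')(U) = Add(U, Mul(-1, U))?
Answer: Rational(-7, 180) ≈ -0.038889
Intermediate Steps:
Function('u')(U) = 0
Function('K')(y) = Add(-2, Mul(Pow(Add(y, Pow(y, 2)), -1), Add(8, y))) (Function('K')(y) = Add(-2, Mul(Add(y, 8), Pow(Add(y, Pow(y, 2)), -1))) = Add(-2, Mul(Add(8, y), Pow(Add(y, Pow(y, 2)), -1))) = Add(-2, Mul(Pow(Add(y, Pow(y, 2)), -1), Add(8, y))))
g = 30 (g = Add(30, Mul(0, -22)) = Add(30, 0) = 30)
Mul(Function('K')(Function('a')(2, -3)), Pow(g, -1)) = Mul(Mul(Pow(-3, -1), Pow(Add(1, -3), -1), Add(8, Mul(-1, -3), Mul(-2, Pow(-3, 2)))), Pow(30, -1)) = Mul(Mul(Rational(-1, 3), Pow(-2, -1), Add(8, 3, Mul(-2, 9))), Rational(1, 30)) = Mul(Mul(Rational(-1, 3), Rational(-1, 2), Add(8, 3, -18)), Rational(1, 30)) = Mul(Mul(Rational(-1, 3), Rational(-1, 2), -7), Rational(1, 30)) = Mul(Rational(-7, 6), Rational(1, 30)) = Rational(-7, 180)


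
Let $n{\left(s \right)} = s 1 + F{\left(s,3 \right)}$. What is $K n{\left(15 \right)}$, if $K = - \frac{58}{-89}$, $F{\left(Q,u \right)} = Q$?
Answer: $\frac{1740}{89} \approx 19.551$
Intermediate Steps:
$K = \frac{58}{89}$ ($K = \left(-58\right) \left(- \frac{1}{89}\right) = \frac{58}{89} \approx 0.65169$)
$n{\left(s \right)} = 2 s$ ($n{\left(s \right)} = s 1 + s = s + s = 2 s$)
$K n{\left(15 \right)} = \frac{58 \cdot 2 \cdot 15}{89} = \frac{58}{89} \cdot 30 = \frac{1740}{89}$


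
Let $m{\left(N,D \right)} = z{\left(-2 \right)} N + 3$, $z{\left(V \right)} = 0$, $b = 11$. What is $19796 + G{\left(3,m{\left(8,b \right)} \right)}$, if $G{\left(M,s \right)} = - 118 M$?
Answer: $19442$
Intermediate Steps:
$m{\left(N,D \right)} = 3$ ($m{\left(N,D \right)} = 0 N + 3 = 0 + 3 = 3$)
$19796 + G{\left(3,m{\left(8,b \right)} \right)} = 19796 - 354 = 19442$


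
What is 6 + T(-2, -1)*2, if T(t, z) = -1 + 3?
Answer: 10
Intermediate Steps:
T(t, z) = 2
6 + T(-2, -1)*2 = 6 + 2*2 = 6 + 4 = 10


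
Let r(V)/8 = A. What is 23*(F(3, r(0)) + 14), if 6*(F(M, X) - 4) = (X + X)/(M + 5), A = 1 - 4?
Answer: 391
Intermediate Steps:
A = -3
r(V) = -24 (r(V) = 8*(-3) = -24)
F(M, X) = 4 + X/(3*(5 + M)) (F(M, X) = 4 + ((X + X)/(M + 5))/6 = 4 + ((2*X)/(5 + M))/6 = 4 + (2*X/(5 + M))/6 = 4 + X/(3*(5 + M)))
23*(F(3, r(0)) + 14) = 23*((60 - 24 + 12*3)/(3*(5 + 3)) + 14) = 23*((⅓)*(60 - 24 + 36)/8 + 14) = 23*((⅓)*(⅛)*72 + 14) = 23*(3 + 14) = 23*17 = 391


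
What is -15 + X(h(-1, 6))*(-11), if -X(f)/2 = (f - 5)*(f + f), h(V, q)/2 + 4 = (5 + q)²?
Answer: 2357769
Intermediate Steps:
h(V, q) = -8 + 2*(5 + q)²
X(f) = -4*f*(-5 + f) (X(f) = -2*(f - 5)*(f + f) = -2*(-5 + f)*2*f = -4*f*(-5 + f))
-15 + X(h(-1, 6))*(-11) = -15 + (4*(-8 + 2*(5 + 6)²)*(5 - (-8 + 2*(5 + 6)²)))*(-11) = -15 + (4*(-8 + 2*11²)*(5 - (-8 + 2*11²)))*(-11) = -15 + (4*(-8 + 2*121)*(5 - (-8 + 2*121)))*(-11) = -15 + (4*(-8 + 242)*(5 - (-8 + 242)))*(-11) = -15 + (4*234*(5 - 1*234))*(-11) = -15 + (4*234*(5 - 234))*(-11) = -15 + (4*234*(-229))*(-11) = -15 - 214344*(-11) = -15 + 2357784 = 2357769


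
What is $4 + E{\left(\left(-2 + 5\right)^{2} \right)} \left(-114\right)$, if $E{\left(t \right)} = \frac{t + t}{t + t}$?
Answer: $-110$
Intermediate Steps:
$E{\left(t \right)} = 1$ ($E{\left(t \right)} = \frac{2 t}{2 t} = 2 t \frac{1}{2 t} = 1$)
$4 + E{\left(\left(-2 + 5\right)^{2} \right)} \left(-114\right) = 4 + 1 \left(-114\right) = 4 - 114 = -110$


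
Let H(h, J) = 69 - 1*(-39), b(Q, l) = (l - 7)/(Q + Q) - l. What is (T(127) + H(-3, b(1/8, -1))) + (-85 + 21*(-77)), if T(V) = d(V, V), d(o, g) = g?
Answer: -1467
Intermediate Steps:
b(Q, l) = -l + (-7 + l)/(2*Q) (b(Q, l) = (-7 + l)/((2*Q)) - l = (-7 + l)*(1/(2*Q)) - l = (-7 + l)/(2*Q) - l = -l + (-7 + l)/(2*Q))
T(V) = V
H(h, J) = 108 (H(h, J) = 69 + 39 = 108)
(T(127) + H(-3, b(1/8, -1))) + (-85 + 21*(-77)) = (127 + 108) + (-85 + 21*(-77)) = 235 + (-85 - 1617) = 235 - 1702 = -1467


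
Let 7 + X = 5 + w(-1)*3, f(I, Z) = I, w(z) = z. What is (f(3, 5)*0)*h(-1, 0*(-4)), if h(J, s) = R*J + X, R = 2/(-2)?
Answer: 0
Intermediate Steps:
X = -5 (X = -7 + (5 - 1*3) = -7 + (5 - 3) = -7 + 2 = -5)
R = -1 (R = 2*(-½) = -1)
h(J, s) = -5 - J (h(J, s) = -J - 5 = -5 - J)
(f(3, 5)*0)*h(-1, 0*(-4)) = (3*0)*(-5 - 1*(-1)) = 0*(-5 + 1) = 0*(-4) = 0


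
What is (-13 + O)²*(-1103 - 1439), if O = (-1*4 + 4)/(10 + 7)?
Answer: -429598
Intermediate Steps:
O = 0 (O = (-4 + 4)/17 = 0*(1/17) = 0)
(-13 + O)²*(-1103 - 1439) = (-13 + 0)²*(-1103 - 1439) = (-13)²*(-2542) = 169*(-2542) = -429598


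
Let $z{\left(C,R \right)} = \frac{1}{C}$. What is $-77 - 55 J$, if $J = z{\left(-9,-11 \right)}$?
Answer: $- \frac{638}{9} \approx -70.889$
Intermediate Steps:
$J = - \frac{1}{9}$ ($J = \frac{1}{-9} = - \frac{1}{9} \approx -0.11111$)
$-77 - 55 J = -77 - - \frac{55}{9} = -77 + \frac{55}{9} = - \frac{638}{9}$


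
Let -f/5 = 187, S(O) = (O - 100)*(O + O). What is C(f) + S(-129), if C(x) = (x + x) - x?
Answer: 58147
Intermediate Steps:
S(O) = 2*O*(-100 + O) (S(O) = (-100 + O)*(2*O) = 2*O*(-100 + O))
f = -935 (f = -5*187 = -935)
C(x) = x (C(x) = 2*x - x = x)
C(f) + S(-129) = -935 + 2*(-129)*(-100 - 129) = -935 + 2*(-129)*(-229) = -935 + 59082 = 58147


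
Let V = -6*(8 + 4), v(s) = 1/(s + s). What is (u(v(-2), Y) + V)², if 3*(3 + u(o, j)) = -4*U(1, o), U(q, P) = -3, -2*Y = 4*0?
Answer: 5041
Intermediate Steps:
Y = 0 (Y = -2*0 = -½*0 = 0)
v(s) = 1/(2*s)
V = -72 (V = -6*12 = -72)
u(o, j) = 1 (u(o, j) = -3 + (-4*(-3))/3 = -3 + (⅓)*12 = -3 + 4 = 1)
(u(v(-2), Y) + V)² = (1 - 72)² = (-71)² = 5041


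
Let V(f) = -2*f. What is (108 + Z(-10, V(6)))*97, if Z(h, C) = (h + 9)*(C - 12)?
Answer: 12804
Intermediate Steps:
Z(h, C) = (-12 + C)*(9 + h) (Z(h, C) = (9 + h)*(-12 + C) = (-12 + C)*(9 + h))
(108 + Z(-10, V(6)))*97 = (108 + (-108 - 12*(-10) + 9*(-2*6) - 2*6*(-10)))*97 = (108 + (-108 + 120 + 9*(-12) - 12*(-10)))*97 = (108 + (-108 + 120 - 108 + 120))*97 = (108 + 24)*97 = 132*97 = 12804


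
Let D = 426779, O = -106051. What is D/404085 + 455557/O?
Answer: -407106776/125670435 ≈ -3.2395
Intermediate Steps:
D/404085 + 455557/O = 426779/404085 + 455557/(-106051) = 426779*(1/404085) + 455557*(-1/106051) = 426779/404085 - 455557/106051 = -407106776/125670435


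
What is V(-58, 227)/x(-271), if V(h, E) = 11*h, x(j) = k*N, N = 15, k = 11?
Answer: -58/15 ≈ -3.8667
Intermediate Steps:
x(j) = 165 (x(j) = 11*15 = 165)
V(-58, 227)/x(-271) = (11*(-58))/165 = -638*1/165 = -58/15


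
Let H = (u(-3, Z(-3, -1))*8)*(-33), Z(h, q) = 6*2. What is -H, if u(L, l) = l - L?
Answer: 3960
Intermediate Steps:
Z(h, q) = 12
H = -3960 (H = ((12 - 1*(-3))*8)*(-33) = ((12 + 3)*8)*(-33) = (15*8)*(-33) = 120*(-33) = -3960)
-H = -1*(-3960) = 3960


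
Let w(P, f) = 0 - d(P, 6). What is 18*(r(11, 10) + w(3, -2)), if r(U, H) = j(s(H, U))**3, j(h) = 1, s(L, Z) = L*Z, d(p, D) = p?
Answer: -36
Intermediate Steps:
w(P, f) = -P (w(P, f) = 0 - P = -P)
r(U, H) = 1 (r(U, H) = 1**3 = 1)
18*(r(11, 10) + w(3, -2)) = 18*(1 - 1*3) = 18*(1 - 3) = 18*(-2) = -36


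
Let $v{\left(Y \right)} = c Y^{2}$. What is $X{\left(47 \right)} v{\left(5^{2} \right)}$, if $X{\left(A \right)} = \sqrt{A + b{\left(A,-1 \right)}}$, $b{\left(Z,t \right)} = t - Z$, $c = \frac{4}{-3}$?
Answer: $- \frac{2500 i}{3} \approx - 833.33 i$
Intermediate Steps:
$c = - \frac{4}{3}$ ($c = 4 \left(- \frac{1}{3}\right) = - \frac{4}{3} \approx -1.3333$)
$X{\left(A \right)} = i$ ($X{\left(A \right)} = \sqrt{A - \left(1 + A\right)} = \sqrt{-1} = i$)
$v{\left(Y \right)} = - \frac{4 Y^{2}}{3}$
$X{\left(47 \right)} v{\left(5^{2} \right)} = i \left(- \frac{4 \left(5^{2}\right)^{2}}{3}\right) = i \left(- \frac{4 \cdot 25^{2}}{3}\right) = i \left(\left(- \frac{4}{3}\right) 625\right) = i \left(- \frac{2500}{3}\right) = - \frac{2500 i}{3}$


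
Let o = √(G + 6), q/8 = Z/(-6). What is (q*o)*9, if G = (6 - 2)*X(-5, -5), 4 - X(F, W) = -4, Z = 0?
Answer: 0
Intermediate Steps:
X(F, W) = 8 (X(F, W) = 4 - 1*(-4) = 4 + 4 = 8)
G = 32 (G = (6 - 2)*8 = 4*8 = 32)
q = 0 (q = 8*(0/(-6)) = 8*(0*(-⅙)) = 8*0 = 0)
o = √38 (o = √(32 + 6) = √38 ≈ 6.1644)
(q*o)*9 = (0*√38)*9 = 0*9 = 0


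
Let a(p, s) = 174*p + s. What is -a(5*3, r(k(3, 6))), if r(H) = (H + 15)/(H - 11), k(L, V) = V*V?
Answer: -65301/25 ≈ -2612.0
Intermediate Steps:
k(L, V) = V²
r(H) = (15 + H)/(-11 + H)
a(p, s) = s + 174*p
-a(5*3, r(k(3, 6))) = -((15 + 6²)/(-11 + 6²) + 174*(5*3)) = -((15 + 36)/(-11 + 36) + 174*15) = -(51/25 + 2610) = -1*65301/25 = -65301/25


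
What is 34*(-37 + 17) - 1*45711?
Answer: -46391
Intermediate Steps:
34*(-37 + 17) - 1*45711 = 34*(-20) - 45711 = -680 - 45711 = -46391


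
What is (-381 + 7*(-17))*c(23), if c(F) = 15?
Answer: -7500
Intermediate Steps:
(-381 + 7*(-17))*c(23) = (-381 + 7*(-17))*15 = (-381 - 119)*15 = -500*15 = -7500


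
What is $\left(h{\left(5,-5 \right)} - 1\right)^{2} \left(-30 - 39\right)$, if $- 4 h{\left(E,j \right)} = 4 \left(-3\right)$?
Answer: $-276$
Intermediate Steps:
$h{\left(E,j \right)} = 3$ ($h{\left(E,j \right)} = - \frac{4 \left(-3\right)}{4} = \left(- \frac{1}{4}\right) \left(-12\right) = 3$)
$\left(h{\left(5,-5 \right)} - 1\right)^{2} \left(-30 - 39\right) = \left(3 - 1\right)^{2} \left(-30 - 39\right) = 2^{2} \left(-69\right) = 4 \left(-69\right) = -276$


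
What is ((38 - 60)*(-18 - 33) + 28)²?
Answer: 1322500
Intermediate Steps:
((38 - 60)*(-18 - 33) + 28)² = (-22*(-51) + 28)² = (1122 + 28)² = 1150² = 1322500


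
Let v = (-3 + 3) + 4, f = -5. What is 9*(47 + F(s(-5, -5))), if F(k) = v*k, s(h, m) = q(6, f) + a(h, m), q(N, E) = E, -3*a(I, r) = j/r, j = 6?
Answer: 1287/5 ≈ 257.40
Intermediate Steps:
a(I, r) = -2/r
v = 4 (v = 0 + 4 = 4)
s(h, m) = -5 - 2/m
F(k) = 4*k
9*(47 + F(s(-5, -5))) = 9*(47 + 4*(-5 - 2/(-5))) = 9*(47 + 4*(-5 - 2*(-1/5))) = 9*(47 + 4*(-5 + 2/5)) = 9*(47 + 4*(-23/5)) = 9*(47 - 92/5) = 9*(143/5) = 1287/5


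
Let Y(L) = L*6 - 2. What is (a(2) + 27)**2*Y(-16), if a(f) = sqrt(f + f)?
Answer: -82418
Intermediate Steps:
a(f) = sqrt(2)*sqrt(f) (a(f) = sqrt(2*f) = sqrt(2)*sqrt(f))
Y(L) = -2 + 6*L (Y(L) = 6*L - 2 = -2 + 6*L)
(a(2) + 27)**2*Y(-16) = (sqrt(2)*sqrt(2) + 27)**2*(-2 + 6*(-16)) = (2 + 27)**2*(-2 - 96) = 29**2*(-98) = 841*(-98) = -82418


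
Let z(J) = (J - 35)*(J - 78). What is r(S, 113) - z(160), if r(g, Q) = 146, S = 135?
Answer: -10104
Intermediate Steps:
z(J) = (-78 + J)*(-35 + J) (z(J) = (-35 + J)*(-78 + J) = (-78 + J)*(-35 + J))
r(S, 113) - z(160) = 146 - (2730 + 160**2 - 113*160) = 146 - (2730 + 25600 - 18080) = 146 - 1*10250 = 146 - 10250 = -10104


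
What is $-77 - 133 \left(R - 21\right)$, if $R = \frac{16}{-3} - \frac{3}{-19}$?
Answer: $\frac{10213}{3} \approx 3404.3$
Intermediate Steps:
$R = - \frac{295}{57}$ ($R = 16 \left(- \frac{1}{3}\right) - - \frac{3}{19} = - \frac{16}{3} + \frac{3}{19} = - \frac{295}{57} \approx -5.1754$)
$-77 - 133 \left(R - 21\right) = -77 - 133 \left(- \frac{295}{57} - 21\right) = -77 - - \frac{10444}{3} = -77 + \frac{10444}{3} = \frac{10213}{3}$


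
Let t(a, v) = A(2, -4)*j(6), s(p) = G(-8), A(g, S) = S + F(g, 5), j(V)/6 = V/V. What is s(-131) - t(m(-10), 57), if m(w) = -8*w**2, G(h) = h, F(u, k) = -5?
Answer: 46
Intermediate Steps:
j(V) = 6 (j(V) = 6*(V/V) = 6*1 = 6)
A(g, S) = -5 + S (A(g, S) = S - 5 = -5 + S)
s(p) = -8
t(a, v) = -54 (t(a, v) = (-5 - 4)*6 = -9*6 = -54)
s(-131) - t(m(-10), 57) = -8 - 1*(-54) = -8 + 54 = 46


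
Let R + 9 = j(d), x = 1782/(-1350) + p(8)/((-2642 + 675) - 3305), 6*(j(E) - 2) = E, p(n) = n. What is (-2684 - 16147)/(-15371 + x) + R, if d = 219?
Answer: 15562762273/506517994 ≈ 30.725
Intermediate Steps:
j(E) = 2 + E/6
x = -21772/16475 (x = 1782/(-1350) + 8/((-2642 + 675) - 3305) = 1782*(-1/1350) + 8/(-1967 - 3305) = -33/25 + 8/(-5272) = -33/25 + 8*(-1/5272) = -33/25 - 1/659 = -21772/16475 ≈ -1.3215)
R = 59/2 (R = -9 + (2 + (⅙)*219) = -9 + (2 + 73/2) = -9 + 77/2 = 59/2 ≈ 29.500)
(-2684 - 16147)/(-15371 + x) + R = (-2684 - 16147)/(-15371 - 21772/16475) + 59/2 = -18831/(-253258997/16475) + 59/2 = -18831*(-16475/253258997) + 59/2 = 310240725/253258997 + 59/2 = 15562762273/506517994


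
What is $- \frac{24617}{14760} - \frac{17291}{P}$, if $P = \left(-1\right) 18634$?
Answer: $- \frac{101749009}{137518920} \approx -0.73989$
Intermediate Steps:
$P = -18634$
$- \frac{24617}{14760} - \frac{17291}{P} = - \frac{24617}{14760} - \frac{17291}{-18634} = \left(-24617\right) \frac{1}{14760} - - \frac{17291}{18634} = - \frac{24617}{14760} + \frac{17291}{18634} = - \frac{101749009}{137518920}$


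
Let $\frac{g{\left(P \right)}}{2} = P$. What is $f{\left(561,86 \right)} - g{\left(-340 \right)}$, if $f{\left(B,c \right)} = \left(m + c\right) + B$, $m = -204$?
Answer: $1123$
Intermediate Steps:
$g{\left(P \right)} = 2 P$
$f{\left(B,c \right)} = -204 + B + c$ ($f{\left(B,c \right)} = \left(-204 + c\right) + B = -204 + B + c$)
$f{\left(561,86 \right)} - g{\left(-340 \right)} = \left(-204 + 561 + 86\right) - 2 \left(-340\right) = 443 - -680 = 443 + 680 = 1123$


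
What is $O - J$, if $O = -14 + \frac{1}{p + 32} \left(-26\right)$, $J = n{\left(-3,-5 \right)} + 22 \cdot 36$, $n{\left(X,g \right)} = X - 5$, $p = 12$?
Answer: $- \frac{17569}{22} \approx -798.59$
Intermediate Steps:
$n{\left(X,g \right)} = -5 + X$
$J = 784$ ($J = \left(-5 - 3\right) + 22 \cdot 36 = -8 + 792 = 784$)
$O = - \frac{321}{22}$ ($O = -14 + \frac{1}{12 + 32} \left(-26\right) = -14 + \frac{1}{44} \left(-26\right) = -14 - \frac{13}{22} = - \frac{321}{22} \approx -14.591$)
$O - J = - \frac{321}{22} - 784 = - \frac{17569}{22}$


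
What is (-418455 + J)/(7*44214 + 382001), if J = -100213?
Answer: -518668/691499 ≈ -0.75006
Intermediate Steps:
(-418455 + J)/(7*44214 + 382001) = (-418455 - 100213)/(7*44214 + 382001) = -518668/(309498 + 382001) = -518668/691499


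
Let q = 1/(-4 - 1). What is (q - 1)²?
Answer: 36/25 ≈ 1.4400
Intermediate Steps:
q = -⅕ (q = 1/(-5) = -⅕ ≈ -0.20000)
(q - 1)² = (-⅕ - 1)² = (-6/5)² = 36/25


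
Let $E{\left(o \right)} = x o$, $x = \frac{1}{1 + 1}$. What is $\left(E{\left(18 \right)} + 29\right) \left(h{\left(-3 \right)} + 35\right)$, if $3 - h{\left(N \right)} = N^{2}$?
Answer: $1102$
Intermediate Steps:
$x = \frac{1}{2} \approx 0.5$
$h{\left(N \right)} = 3 - N^{2}$
$E{\left(o \right)} = \frac{o}{2}$
$\left(E{\left(18 \right)} + 29\right) \left(h{\left(-3 \right)} + 35\right) = \left(\frac{1}{2} \cdot 18 + 29\right) \left(\left(3 - \left(-3\right)^{2}\right) + 35\right) = \left(9 + 29\right) \left(\left(3 - 9\right) + 35\right) = 38 \left(\left(3 - 9\right) + 35\right) = 38 \left(-6 + 35\right) = 38 \cdot 29 = 1102$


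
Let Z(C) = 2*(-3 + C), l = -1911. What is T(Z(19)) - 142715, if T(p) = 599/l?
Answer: -272728964/1911 ≈ -1.4272e+5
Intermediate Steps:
Z(C) = -6 + 2*C
T(p) = -599/1911 (T(p) = 599/(-1911) = 599*(-1/1911) = -599/1911)
T(Z(19)) - 142715 = -599/1911 - 142715 = -272728964/1911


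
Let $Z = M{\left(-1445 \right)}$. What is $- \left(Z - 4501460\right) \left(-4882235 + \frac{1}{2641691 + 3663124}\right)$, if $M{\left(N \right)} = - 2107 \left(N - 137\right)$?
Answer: $- \frac{35958620698513875464}{6304815} \approx -5.7034 \cdot 10^{12}$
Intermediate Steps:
$M{\left(N \right)} = 288659 - 2107 N$ ($M{\left(N \right)} = - 2107 \left(-137 + N\right) = 288659 - 2107 N$)
$Z = 3333274$ ($Z = 288659 - -3044615 = 288659 + 3044615 = 3333274$)
$- \left(Z - 4501460\right) \left(-4882235 + \frac{1}{2641691 + 3663124}\right) = - \left(3333274 - 4501460\right) \left(-4882235 + \frac{1}{2641691 + 3663124}\right) = - \left(-1168186\right) \left(-4882235 + \frac{1}{6304815}\right) = - \frac{\left(-1168186\right) \left(-30781588461524\right)}{6304815} = \left(-1\right) \frac{35958620698513875464}{6304815} = - \frac{35958620698513875464}{6304815}$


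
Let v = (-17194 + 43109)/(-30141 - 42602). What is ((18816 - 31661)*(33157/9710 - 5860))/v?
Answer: -10627203895396781/50326930 ≈ -2.1116e+8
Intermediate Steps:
v = -25915/72743 (v = 25915/(-72743) = 25915*(-1/72743) = -25915/72743 ≈ -0.35625)
((18816 - 31661)*(33157/9710 - 5860))/v = ((18816 - 31661)*(33157/9710 - 5860))/(-25915/72743) = -12845*(33157*(1/9710) - 5860)*(-72743/25915) = -12845*(33157/9710 - 5860)*(-72743/25915) = -12845*(-56867443/9710)*(-72743/25915) = (146092461067/1942)*(-72743/25915) = -10627203895396781/50326930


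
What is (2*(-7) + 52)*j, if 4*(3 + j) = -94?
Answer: -1007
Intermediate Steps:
j = -53/2 (j = -3 + (¼)*(-94) = -3 - 47/2 = -53/2 ≈ -26.500)
(2*(-7) + 52)*j = (2*(-7) + 52)*(-53/2) = (-14 + 52)*(-53/2) = 38*(-53/2) = -1007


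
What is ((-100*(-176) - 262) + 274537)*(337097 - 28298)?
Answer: 90130708125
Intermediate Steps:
((-100*(-176) - 262) + 274537)*(337097 - 28298) = ((17600 - 262) + 274537)*308799 = (17338 + 274537)*308799 = 291875*308799 = 90130708125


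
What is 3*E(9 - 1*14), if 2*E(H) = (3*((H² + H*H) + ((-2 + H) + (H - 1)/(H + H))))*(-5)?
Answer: -981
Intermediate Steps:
E(H) = 15 - 15*H² - 15*H/2 - 15*(-1 + H)/(4*H) (E(H) = ((3*((H² + H*H) + ((-2 + H) + (H - 1)/(H + H))))*(-5))/2 = ((3*((H² + H²) + ((-2 + H) + (-1 + H)/((2*H)))))*(-5))/2 = ((3*(2*H² + ((-2 + H) + (-1 + H)*(1/(2*H)))))*(-5))/2 = ((3*(2*H² + ((-2 + H) + (-1 + H)/(2*H))))*(-5))/2 = ((3*(2*H² + (-2 + H + (-1 + H)/(2*H))))*(-5))/2 = ((3*(-2 + H + 2*H² + (-1 + H)/(2*H)))*(-5))/2 = ((-6 + 3*H + 6*H² + 3*(-1 + H)/(2*H))*(-5))/2 = (30 - 30*H² - 15*H - 15*(-1 + H)/(2*H))/2 = 15 - 15*H² - 15*H/2 - 15*(-1 + H)/(4*H))
3*E(9 - 1*14) = 3*(15*(1 - (9 - 1*14)*(-3 + 2*(9 - 1*14) + 4*(9 - 1*14)²))/(4*(9 - 1*14))) = 3*(15*(1 - (9 - 14)*(-3 + 2*(9 - 14) + 4*(9 - 14)²))/(4*(9 - 14))) = 3*((15/4)*(1 - 1*(-5)*(-3 + 2*(-5) + 4*(-5)²))/(-5)) = 3*((15/4)*(-⅕)*(1 - 1*(-5)*(-3 - 10 + 4*25))) = 3*((15/4)*(-⅕)*(1 - 1*(-5)*(-3 - 10 + 100))) = 3*((15/4)*(-⅕)*(1 - 1*(-5)*87)) = 3*((15/4)*(-⅕)*(1 + 435)) = 3*((15/4)*(-⅕)*436) = 3*(-327) = -981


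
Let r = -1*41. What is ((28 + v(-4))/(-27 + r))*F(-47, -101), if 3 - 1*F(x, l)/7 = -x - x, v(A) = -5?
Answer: 14651/68 ≈ 215.46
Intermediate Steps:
F(x, l) = 21 + 14*x (F(x, l) = 21 - 7*(-x - x) = 21 - (-14)*x = 21 + 14*x)
r = -41
((28 + v(-4))/(-27 + r))*F(-47, -101) = ((28 - 5)/(-27 - 41))*(21 + 14*(-47)) = (23/(-68))*(21 - 658) = (23*(-1/68))*(-637) = -23/68*(-637) = 14651/68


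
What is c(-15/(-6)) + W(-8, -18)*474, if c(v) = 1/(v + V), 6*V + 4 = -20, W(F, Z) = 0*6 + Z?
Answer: -25598/3 ≈ -8532.7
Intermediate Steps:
W(F, Z) = Z (W(F, Z) = 0 + Z = Z)
V = -4 (V = -2/3 + (1/6)*(-20) = -2/3 - 10/3 = -4)
c(v) = 1/(-4 + v) (c(v) = 1/(v - 4) = 1/(-4 + v))
c(-15/(-6)) + W(-8, -18)*474 = 1/(-4 - 15/(-6)) - 18*474 = 1/(-4 - 15*(-1/6)) - 8532 = 1/(-4 + 5/2) - 8532 = 1/(-3/2) - 8532 = -2/3 - 8532 = -25598/3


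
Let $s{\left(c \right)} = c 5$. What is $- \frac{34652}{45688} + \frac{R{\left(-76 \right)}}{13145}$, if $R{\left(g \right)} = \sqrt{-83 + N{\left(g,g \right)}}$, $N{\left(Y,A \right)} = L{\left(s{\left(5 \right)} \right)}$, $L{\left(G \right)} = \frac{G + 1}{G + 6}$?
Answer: $- \frac{8663}{11422} + \frac{3 i \sqrt{8773}}{407495} \approx -0.75845 + 0.00068956 i$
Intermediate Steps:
$s{\left(c \right)} = 5 c$
$L{\left(G \right)} = \frac{1 + G}{6 + G}$
$N{\left(Y,A \right)} = \frac{26}{31}$ ($N{\left(Y,A \right)} = \frac{1 + 5 \cdot 5}{6 + 5 \cdot 5} = \frac{1 + 25}{6 + 25} = \frac{1}{31} \cdot 26 = \frac{26}{31}$)
$R{\left(g \right)} = \frac{3 i \sqrt{8773}}{31}$ ($R{\left(g \right)} = \sqrt{-83 + \frac{26}{31}} = \sqrt{- \frac{2547}{31}} = \frac{3 i \sqrt{8773}}{31}$)
$- \frac{34652}{45688} + \frac{R{\left(-76 \right)}}{13145} = - \frac{34652}{45688} + \frac{\frac{3}{31} i \sqrt{8773}}{13145} = \left(-34652\right) \frac{1}{45688} + \frac{3 i \sqrt{8773}}{31} \cdot \frac{1}{13145} = - \frac{8663}{11422} + \frac{3 i \sqrt{8773}}{407495}$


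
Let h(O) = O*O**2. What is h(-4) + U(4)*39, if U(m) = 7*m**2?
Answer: 4304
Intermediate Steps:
h(O) = O**3
h(-4) + U(4)*39 = (-4)**3 + (7*4**2)*39 = -64 + (7*16)*39 = -64 + 112*39 = -64 + 4368 = 4304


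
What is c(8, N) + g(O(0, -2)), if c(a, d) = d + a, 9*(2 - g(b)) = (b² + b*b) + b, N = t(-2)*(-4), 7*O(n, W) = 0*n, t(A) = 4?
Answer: -6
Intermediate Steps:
O(n, W) = 0 (O(n, W) = (0*n)/7 = (⅐)*0 = 0)
N = -16 (N = 4*(-4) = -16)
g(b) = 2 - 2*b²/9 - b/9 (g(b) = 2 - ((b² + b*b) + b)/9 = 2 - ((b² + b²) + b)/9 = 2 - (2*b² + b)/9 = 2 - (b + 2*b²)/9 = 2 + (-2*b²/9 - b/9) = 2 - 2*b²/9 - b/9)
c(a, d) = a + d
c(8, N) + g(O(0, -2)) = (8 - 16) + (2 - 2/9*0² - ⅑*0) = -8 + (2 - 2/9*0 + 0) = -8 + (2 + 0 + 0) = -8 + 2 = -6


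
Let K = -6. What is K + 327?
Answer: 321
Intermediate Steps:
K + 327 = -6 + 327 = 321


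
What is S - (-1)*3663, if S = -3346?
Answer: 317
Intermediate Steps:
S - (-1)*3663 = -3346 - (-1)*3663 = -3346 - 1*(-3663) = -3346 + 3663 = 317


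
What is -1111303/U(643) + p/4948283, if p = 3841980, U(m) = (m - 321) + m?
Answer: -5495334232049/4775093095 ≈ -1150.8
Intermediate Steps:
U(m) = -321 + 2*m (U(m) = (-321 + m) + m = -321 + 2*m)
-1111303/U(643) + p/4948283 = -1111303/(-321 + 2*643) + 3841980/4948283 = -1111303/(-321 + 1286) + 3841980*(1/4948283) = -1111303/965 + 3841980/4948283 = -5495334232049/4775093095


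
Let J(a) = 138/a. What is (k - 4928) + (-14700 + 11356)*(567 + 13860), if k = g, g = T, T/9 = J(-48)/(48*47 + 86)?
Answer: -903989816783/18736 ≈ -4.8249e+7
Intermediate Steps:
T = -207/18736 (T = 9*((138/(-48))/(48*47 + 86)) = 9*((138*(-1/48))/(2256 + 86)) = 9*(-23/8/2342) = 9*(-23/8*1/2342) = 9*(-23/18736) = -207/18736 ≈ -0.011048)
g = -207/18736 ≈ -0.011048
k = -207/18736 ≈ -0.011048
(k - 4928) + (-14700 + 11356)*(567 + 13860) = (-207/18736 - 4928) + (-14700 + 11356)*(567 + 13860) = -92331215/18736 - 3344*14427 = -92331215/18736 - 48243888 = -903989816783/18736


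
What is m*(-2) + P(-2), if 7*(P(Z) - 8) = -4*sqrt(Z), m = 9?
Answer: -10 - 4*I*sqrt(2)/7 ≈ -10.0 - 0.80812*I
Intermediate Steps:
P(Z) = 8 - 4*sqrt(Z)/7 (P(Z) = 8 + (-4*sqrt(Z))/7 = 8 - 4*sqrt(Z)/7)
m*(-2) + P(-2) = 9*(-2) + (8 - 4*I*sqrt(2)/7) = -18 + (8 - 4*I*sqrt(2)/7) = -10 - 4*I*sqrt(2)/7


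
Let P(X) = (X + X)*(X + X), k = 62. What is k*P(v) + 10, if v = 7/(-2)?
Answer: 3048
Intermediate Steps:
v = -7/2 (v = 7*(-½) = -7/2 ≈ -3.5000)
P(X) = 4*X² (P(X) = (2*X)*(2*X) = 4*X²)
k*P(v) + 10 = 62*(4*(-7/2)²) + 10 = 62*(4*(49/4)) + 10 = 62*49 + 10 = 3038 + 10 = 3048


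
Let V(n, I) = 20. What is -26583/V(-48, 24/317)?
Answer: -26583/20 ≈ -1329.2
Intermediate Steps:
-26583/V(-48, 24/317) = -26583/20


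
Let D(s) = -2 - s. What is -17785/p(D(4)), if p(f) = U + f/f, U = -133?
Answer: 17785/132 ≈ 134.73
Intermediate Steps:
p(f) = -132 (p(f) = -133 + f/f = -133 + 1 = -132)
-17785/p(D(4)) = -17785/(-132) = -17785*(-1/132) = 17785/132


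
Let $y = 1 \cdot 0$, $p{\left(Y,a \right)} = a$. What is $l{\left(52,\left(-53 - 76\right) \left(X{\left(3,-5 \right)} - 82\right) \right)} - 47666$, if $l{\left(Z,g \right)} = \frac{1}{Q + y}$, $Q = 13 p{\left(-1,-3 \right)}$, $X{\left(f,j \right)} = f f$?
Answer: $- \frac{1858975}{39} \approx -47666.0$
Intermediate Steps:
$X{\left(f,j \right)} = f^{2}$
$y = 0$
$Q = -39$ ($Q = 13 \left(-3\right) = -39$)
$l{\left(Z,g \right)} = - \frac{1}{39}$ ($l{\left(Z,g \right)} = \frac{1}{-39 + 0} = \frac{1}{-39} = - \frac{1}{39}$)
$l{\left(52,\left(-53 - 76\right) \left(X{\left(3,-5 \right)} - 82\right) \right)} - 47666 = - \frac{1}{39} - 47666 = - \frac{1858975}{39}$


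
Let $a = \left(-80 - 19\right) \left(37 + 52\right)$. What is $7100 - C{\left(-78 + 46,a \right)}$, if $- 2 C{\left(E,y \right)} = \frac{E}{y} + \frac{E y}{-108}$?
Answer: $\frac{51056824}{8811} \approx 5794.7$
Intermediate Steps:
$a = -8811$ ($a = \left(-99\right) 89 = -8811$)
$C{\left(E,y \right)} = - \frac{E}{2 y} + \frac{E y}{216}$ ($C{\left(E,y \right)} = - \frac{\frac{E}{y} + \frac{E y}{-108}}{2} = - \frac{\frac{E}{y} + E y \left(- \frac{1}{108}\right)}{2} = - \frac{\frac{E}{y} - \frac{E y}{108}}{2} = - \frac{E}{2 y} + \frac{E y}{216}$)
$7100 - C{\left(-78 + 46,a \right)} = 7100 - \frac{\left(-78 + 46\right) \left(-108 + \left(-8811\right)^{2}\right)}{216 \left(-8811\right)} = 7100 - \frac{1}{216} \left(-32\right) \left(- \frac{1}{8811}\right) \left(-108 + 77633721\right) = 7100 - \frac{1}{216} \left(-32\right) \left(- \frac{1}{8811}\right) 77633613 = 7100 - \frac{11501276}{8811} = \frac{51056824}{8811}$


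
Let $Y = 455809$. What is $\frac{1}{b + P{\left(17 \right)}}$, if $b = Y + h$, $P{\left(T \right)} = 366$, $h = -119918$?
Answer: $\frac{1}{336257} \approx 2.9739 \cdot 10^{-6}$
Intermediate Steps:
$b = 335891$ ($b = 455809 - 119918 = 335891$)
$\frac{1}{b + P{\left(17 \right)}} = \frac{1}{335891 + 366} = \frac{1}{336257}$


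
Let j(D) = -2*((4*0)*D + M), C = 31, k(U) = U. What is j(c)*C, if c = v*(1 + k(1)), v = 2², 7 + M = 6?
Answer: 62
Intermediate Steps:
M = -1 (M = -7 + 6 = -1)
v = 4
c = 8 (c = 4*(1 + 1) = 4*2 = 8)
j(D) = 2 (j(D) = -2*((4*0)*D - 1) = -2*(0*D - 1) = -2*(0 - 1) = -2*(-1) = 2)
j(c)*C = 2*31 = 62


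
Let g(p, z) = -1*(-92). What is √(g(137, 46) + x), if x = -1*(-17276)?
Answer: 2*√4342 ≈ 131.79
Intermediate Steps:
g(p, z) = 92
x = 17276
√(g(137, 46) + x) = √(92 + 17276) = √17368 = 2*√4342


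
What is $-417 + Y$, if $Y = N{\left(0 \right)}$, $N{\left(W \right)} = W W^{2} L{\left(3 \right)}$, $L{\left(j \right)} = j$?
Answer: $-417$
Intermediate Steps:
$N{\left(W \right)} = 3 W^{3}$ ($N{\left(W \right)} = W W^{2} \cdot 3 = W^{3} \cdot 3 = 3 W^{3}$)
$Y = 0$ ($Y = 3 \cdot 0^{3} = 3 \cdot 0 = 0$)
$-417 + Y = -417 + 0 = -417$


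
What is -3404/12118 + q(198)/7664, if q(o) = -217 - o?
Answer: -15558613/46436176 ≈ -0.33505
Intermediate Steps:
-3404/12118 + q(198)/7664 = -3404/12118 + (-217 - 1*198)/7664 = -3404*1/12118 + (-217 - 198)*(1/7664) = -1702/6059 - 415*1/7664 = -1702/6059 - 415/7664 = -15558613/46436176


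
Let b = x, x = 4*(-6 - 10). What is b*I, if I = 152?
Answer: -9728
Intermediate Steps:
x = -64 (x = 4*(-16) = -64)
b = -64
b*I = -64*152 = -9728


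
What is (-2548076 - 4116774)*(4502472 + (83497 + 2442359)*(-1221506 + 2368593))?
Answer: -19310610317324168400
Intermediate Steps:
(-2548076 - 4116774)*(4502472 + (83497 + 2442359)*(-1221506 + 2368593)) = -6664850*(4502472 + 2525856*1147087) = -6664850*(4502472 + 2897376581472) = -6664850*2897381083944 = -19310610317324168400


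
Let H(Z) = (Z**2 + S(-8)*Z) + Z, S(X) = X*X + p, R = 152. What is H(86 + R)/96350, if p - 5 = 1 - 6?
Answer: 36057/48175 ≈ 0.74846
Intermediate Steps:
p = 0 (p = 5 + (1 - 6) = 5 - 5 = 0)
S(X) = X**2 (S(X) = X*X + 0 = X**2 + 0 = X**2)
H(Z) = Z**2 + 65*Z (H(Z) = (Z**2 + (-8)**2*Z) + Z = (Z**2 + 64*Z) + Z = Z**2 + 65*Z)
H(86 + R)/96350 = ((86 + 152)*(65 + (86 + 152)))/96350 = (238*(65 + 238))*(1/96350) = (238*303)*(1/96350) = 72114*(1/96350) = 36057/48175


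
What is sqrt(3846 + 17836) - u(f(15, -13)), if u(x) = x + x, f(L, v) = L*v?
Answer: 390 + sqrt(21682) ≈ 537.25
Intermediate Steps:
u(x) = 2*x
sqrt(3846 + 17836) - u(f(15, -13)) = sqrt(3846 + 17836) - 2*15*(-13) = sqrt(21682) - 2*(-195) = sqrt(21682) - 1*(-390) = sqrt(21682) + 390 = 390 + sqrt(21682)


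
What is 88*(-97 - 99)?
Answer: -17248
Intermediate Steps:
88*(-97 - 99) = 88*(-196) = -17248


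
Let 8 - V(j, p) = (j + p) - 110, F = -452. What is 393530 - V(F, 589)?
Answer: 393549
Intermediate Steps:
V(j, p) = 118 - j - p (V(j, p) = 8 - ((j + p) - 110) = 8 - (-110 + j + p) = 8 + (110 - j - p) = 118 - j - p)
393530 - V(F, 589) = 393530 - (118 - 1*(-452) - 1*589) = 393530 - (118 + 452 - 589) = 393530 - 1*(-19) = 393530 + 19 = 393549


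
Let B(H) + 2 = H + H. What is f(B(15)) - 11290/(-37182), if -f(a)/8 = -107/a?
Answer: 4017989/130137 ≈ 30.875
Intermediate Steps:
B(H) = -2 + 2*H (B(H) = -2 + (H + H) = -2 + 2*H)
f(a) = 856/a (f(a) = -(-856)/a = 856/a)
f(B(15)) - 11290/(-37182) = 856/(-2 + 2*15) - 11290/(-37182) = 856/(-2 + 30) - 11290*(-1)/37182 = 856/28 - 1*(-5645/18591) = 856*(1/28) + 5645/18591 = 214/7 + 5645/18591 = 4017989/130137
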